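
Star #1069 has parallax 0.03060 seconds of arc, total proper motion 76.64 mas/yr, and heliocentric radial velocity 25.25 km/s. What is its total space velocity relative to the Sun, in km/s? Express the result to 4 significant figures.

d = 1/p = 1/0.03060″ = 32.68 pc.
μ = 76.64 mas/yr = 0.07664 ″/yr.
v_t = 4.740 μ d = 4.740 × 0.07664 × 32.68 = 11.872 km/s.
v = √(v_r² + v_t²) = √(25.25² + 11.872²) = √778.507 = 27.902 km/s.

27.90 km/s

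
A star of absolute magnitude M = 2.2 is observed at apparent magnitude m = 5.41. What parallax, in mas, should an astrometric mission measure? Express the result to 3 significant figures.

m − M = 5.41 − 2.2 = 3.21.
d = 10^((m−M)/5 + 1) = 10^1.642 = 43.853 pc.
p = 1/d = 1/43.853 = 0.022803 arcsec = 22.803 mas.

22.8 mas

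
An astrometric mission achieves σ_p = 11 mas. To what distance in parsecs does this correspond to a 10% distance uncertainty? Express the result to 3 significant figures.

9.09 pc

σ_d/d = σ_p/p, so the condition is σ_p/p ≤ 0.10, i.e. p ≥ σ_p/0.10.
p_min = 11/0.10 = 110 mas = 0.11 arcsec.
d_max = 1/p_min = 1/0.11 = 9.0909 pc.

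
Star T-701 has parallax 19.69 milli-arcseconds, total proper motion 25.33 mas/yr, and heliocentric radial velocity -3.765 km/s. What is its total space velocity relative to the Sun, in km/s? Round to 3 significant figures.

d = 1/p = 1/0.01969″ = 50.787 pc.
μ = 25.33 mas/yr = 0.02533 ″/yr.
v_t = 4.740 μ d = 4.740 × 0.02533 × 50.787 = 6.0977 km/s.
v = √(v_r² + v_t²) = √((-3.765)² + 6.0977²) = √51.3572 = 7.1664 km/s.

7.17 km/s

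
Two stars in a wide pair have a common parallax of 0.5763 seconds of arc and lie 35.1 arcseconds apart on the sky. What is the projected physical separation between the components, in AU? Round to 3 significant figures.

60.9 AU

d = 1/p = 1/0.5763″ = 1.7352 pc.
At distance d (pc), an angle of θ arcsec spans θ·d AU: s = 35.1 × 1.7352 = 60.906 AU.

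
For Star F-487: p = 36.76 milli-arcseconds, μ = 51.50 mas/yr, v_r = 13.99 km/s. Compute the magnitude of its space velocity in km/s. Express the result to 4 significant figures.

d = 1/p = 1/0.03676″ = 27.203 pc.
μ = 51.50 mas/yr = 0.05150 ″/yr.
v_t = 4.740 μ d = 4.740 × 0.05150 × 27.203 = 6.6405 km/s.
v = √(v_r² + v_t²) = √(13.99² + 6.6405²) = √239.816 = 15.486 km/s.

15.49 km/s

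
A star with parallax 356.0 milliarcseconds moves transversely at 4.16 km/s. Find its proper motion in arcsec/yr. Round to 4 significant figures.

0.3124 arcsec/yr

d = 1/p = 1/0.3560″ = 2.809 pc.
μ = v_t / (4.74 d) = 4.16 / (4.74 × 2.809) = 4.16 / 13.315 = 0.31243 ″/yr.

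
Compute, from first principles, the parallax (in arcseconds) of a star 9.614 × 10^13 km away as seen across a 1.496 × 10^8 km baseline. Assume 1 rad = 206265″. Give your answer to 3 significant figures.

θ ≈ B/d = (1.496 × 10^8) / (9.614 × 10^13) = 1.5561 × 10^-6 rad.
In arcseconds: 1.5561 × 10^-6 × 206265 = 0.32097″.

0.321 arcsec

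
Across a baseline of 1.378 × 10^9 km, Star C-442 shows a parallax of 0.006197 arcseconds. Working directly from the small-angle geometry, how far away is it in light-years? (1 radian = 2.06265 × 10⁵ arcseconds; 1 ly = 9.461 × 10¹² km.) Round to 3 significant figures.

4850 ly

θ = 0.006197″ = 0.006197/206265 = 3.0044 × 10^-8 rad.
d = B/θ = (1.378 × 10^9) / (3.0044 × 10^-8) = 4.5866 × 10^16 km = (4.5866 × 10^16) / (9.461 × 10^12) ly = 4847.9 ly.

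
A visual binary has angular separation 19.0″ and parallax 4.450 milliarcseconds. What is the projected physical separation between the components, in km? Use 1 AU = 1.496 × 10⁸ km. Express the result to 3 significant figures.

d = 1/p = 1/0.004450″ = 224.72 pc.
At distance d (pc), an angle of θ arcsec spans θ·d AU: s = 19.0 × 224.72 = 4269.7 AU.
= 4269.7 × 1.496 × 10⁸ km = 6.3875 × 10^11 km.

6.39 × 10^11 km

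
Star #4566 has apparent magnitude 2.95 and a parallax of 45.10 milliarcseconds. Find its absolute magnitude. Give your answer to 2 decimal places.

M = 1.22

d = 1/p = 1/0.04510″ = 22.173 pc.
m − M = 5 log₁₀(22.173) − 5 = 6.7291 − 5 = 1.7291.
M = m − (m − M) = 2.95 − 1.7291 = 1.22.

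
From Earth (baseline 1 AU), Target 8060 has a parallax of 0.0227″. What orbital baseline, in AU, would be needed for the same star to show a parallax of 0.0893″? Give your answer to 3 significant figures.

Parallax scales linearly with baseline: p ∝ B, so B = p_target / p_Earth × 1 AU.
B = 0.0893 / 0.0227 = 3.9339 AU.

3.93 AU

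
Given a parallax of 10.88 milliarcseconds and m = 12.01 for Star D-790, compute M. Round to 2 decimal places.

M = 7.19

d = 1/p = 1/0.01088″ = 91.912 pc.
m − M = 5 log₁₀(91.912) − 5 = 9.8169 − 5 = 4.8169.
M = m − (m − M) = 12.01 − 4.8169 = 7.19.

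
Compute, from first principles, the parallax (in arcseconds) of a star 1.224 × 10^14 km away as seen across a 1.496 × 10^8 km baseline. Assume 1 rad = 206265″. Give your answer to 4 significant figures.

θ ≈ B/d = (1.496 × 10^8) / (1.224 × 10^14) = 1.2222 × 10^-6 rad.
In arcseconds: 1.2222 × 10^-6 × 206265 = 0.2521″.

0.2521 arcsec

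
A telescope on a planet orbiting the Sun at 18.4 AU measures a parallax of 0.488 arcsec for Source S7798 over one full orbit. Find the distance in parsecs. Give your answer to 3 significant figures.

37.7 pc

With baseline B (in AU) and parallax p (in arcsec), d = B/p parsecs.
d = 18.4 / 0.488 = 37.705 pc.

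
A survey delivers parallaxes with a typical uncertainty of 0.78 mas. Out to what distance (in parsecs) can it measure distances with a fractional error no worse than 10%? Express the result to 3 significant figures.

128 pc

σ_d/d = σ_p/p, so the condition is σ_p/p ≤ 0.10, i.e. p ≥ σ_p/0.10.
p_min = 0.78/0.10 = 7.8 mas = 0.0078 arcsec.
d_max = 1/p_min = 1/0.0078 = 128.21 pc.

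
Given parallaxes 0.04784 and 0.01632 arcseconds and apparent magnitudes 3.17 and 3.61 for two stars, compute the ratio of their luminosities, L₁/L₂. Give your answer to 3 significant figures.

L₁/L₂ = 0.175

d₁ = 1/p₁ = 1/0.04784″ = 20.903 pc; d₂ = 1/p₂ = 1/0.01632″ = 61.275 pc.
M₁ = m₁ − 5 log₁₀ d₁ + 5 = 3.17 − 6.6010 + 5 = 1.5690.
M₂ = 3.61 − 8.9364 + 5 = -0.3264.
L₁/L₂ = 10^(0.4(M₂ − M₁)) = 10^(0.4 × (-1.8954)) = 10^(-0.75816) = 0.17452.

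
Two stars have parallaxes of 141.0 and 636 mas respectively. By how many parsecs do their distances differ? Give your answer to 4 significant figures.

5.520 pc

d_A = 1/0.1410″ = 7.0922 pc; d_B = 1/0.6360″ = 1.5723 pc.
|d_B − d_A| = |1.5723 − 7.0922| = 5.5199 pc.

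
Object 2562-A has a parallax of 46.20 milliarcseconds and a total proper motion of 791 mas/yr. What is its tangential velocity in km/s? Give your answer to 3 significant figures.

81.2 km/s

d = 1/p = 1/0.04620″ = 21.645 pc.
μ = 791 mas/yr = 0.791 ″/yr.
v_t = 4.74 × μ × d = 4.74 × 0.791 × 21.645 = 81.154 km/s.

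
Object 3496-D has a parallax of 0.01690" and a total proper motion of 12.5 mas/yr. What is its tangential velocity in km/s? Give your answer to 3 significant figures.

d = 1/p = 1/0.01690″ = 59.172 pc.
μ = 12.5 mas/yr = 0.0125 ″/yr.
v_t = 4.74 × μ × d = 4.74 × 0.0125 × 59.172 = 3.5059 km/s.

3.51 km/s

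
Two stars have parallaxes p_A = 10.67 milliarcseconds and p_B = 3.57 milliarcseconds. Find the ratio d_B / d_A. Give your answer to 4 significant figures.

2.989

Since d = 1/p, d_B/d_A = p_A/p_B.
= 10.67 / 3.57 = 2.9888.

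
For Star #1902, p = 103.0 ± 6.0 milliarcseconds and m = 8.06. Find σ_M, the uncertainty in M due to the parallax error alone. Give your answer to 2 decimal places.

σ_M = 0.13 mag

M = m − 5 log₁₀ d + 5 = m + 5 log₁₀ p + 5, so ∂M/∂p = 5/(p ln 10).
σ_M = (5/ln 10) · (σ_p/p) = 2.1715 × 6.0/103.0 = 2.1715 × 0.058252 = 0.12649.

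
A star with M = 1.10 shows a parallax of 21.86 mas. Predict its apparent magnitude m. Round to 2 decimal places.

m = 4.40

d = 1/p = 1/0.02186″ = 45.746 pc.
m − M = 5 log₁₀ d − 5 = 5 log₁₀(45.746) − 5 = 8.3018 − 5 = 3.3018.
m = M + (m − M) = 1.10 + 3.3018 = 4.40.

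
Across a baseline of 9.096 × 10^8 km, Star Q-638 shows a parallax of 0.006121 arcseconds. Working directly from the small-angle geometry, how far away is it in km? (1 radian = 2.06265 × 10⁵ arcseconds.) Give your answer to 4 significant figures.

θ = 0.006121″ = 0.006121/206265 = 2.9675 × 10^-8 rad.
d = B/θ = (9.096 × 10^8) / (2.9675 × 10^-8) = 3.0652 × 10^16 km.

3.065 × 10^16 km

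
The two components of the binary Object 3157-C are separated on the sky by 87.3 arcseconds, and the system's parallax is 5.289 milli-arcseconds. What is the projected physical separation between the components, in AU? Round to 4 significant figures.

d = 1/p = 1/0.005289″ = 189.07 pc.
At distance d (pc), an angle of θ arcsec spans θ·d AU: s = 87.3 × 189.07 = 16506 AU.

16510 AU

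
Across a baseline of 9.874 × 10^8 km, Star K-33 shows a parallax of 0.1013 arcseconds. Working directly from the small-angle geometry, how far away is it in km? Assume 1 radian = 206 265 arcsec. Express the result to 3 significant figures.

θ = 0.1013″ = 0.1013/206265 = 4.9112 × 10^-7 rad.
d = B/θ = (9.874 × 10^8) / (4.9112 × 10^-7) = 2.0105 × 10^15 km.

2.01 × 10^15 km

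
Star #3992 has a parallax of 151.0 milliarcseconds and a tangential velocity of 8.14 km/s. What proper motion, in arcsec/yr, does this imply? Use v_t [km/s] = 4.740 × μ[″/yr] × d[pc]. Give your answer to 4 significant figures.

0.2593 arcsec/yr

d = 1/p = 1/0.1510″ = 6.6225 pc.
μ = v_t / (4.74 d) = 8.14 / (4.74 × 6.6225) = 8.14 / 31.391 = 0.25931 ″/yr.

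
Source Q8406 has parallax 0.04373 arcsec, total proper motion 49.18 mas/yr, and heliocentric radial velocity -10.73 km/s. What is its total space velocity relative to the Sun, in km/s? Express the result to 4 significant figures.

11.98 km/s

d = 1/p = 1/0.04373″ = 22.868 pc.
μ = 49.18 mas/yr = 0.04918 ″/yr.
v_t = 4.740 μ d = 4.740 × 0.04918 × 22.868 = 5.3308 km/s.
v = √(v_r² + v_t²) = √((-10.73)² + 5.3308²) = √143.55 = 11.981 km/s.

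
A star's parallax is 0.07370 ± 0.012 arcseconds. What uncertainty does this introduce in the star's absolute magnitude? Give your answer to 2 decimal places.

σ_M = 0.35 mag

M = m − 5 log₁₀ d + 5 = m + 5 log₁₀ p + 5, so ∂M/∂p = 5/(p ln 10).
σ_M = (5/ln 10) · (σ_p/p) = 2.1715 × 0.012/0.07370 = 2.1715 × 0.16282 = 0.35356.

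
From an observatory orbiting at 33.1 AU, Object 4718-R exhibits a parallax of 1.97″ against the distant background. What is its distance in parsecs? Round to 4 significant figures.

With baseline B (in AU) and parallax p (in arcsec), d = B/p parsecs.
d = 33.1 / 1.97 = 16.802 pc.

16.80 pc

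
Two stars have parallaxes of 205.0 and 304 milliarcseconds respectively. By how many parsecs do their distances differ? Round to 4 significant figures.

1.589 pc

d_A = 1/0.2050″ = 4.878 pc; d_B = 1/0.3040″ = 3.2895 pc.
|d_B − d_A| = |3.2895 − 4.878| = 1.5885 pc.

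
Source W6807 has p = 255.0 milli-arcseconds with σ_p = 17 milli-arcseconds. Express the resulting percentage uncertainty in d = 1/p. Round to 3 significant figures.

For d = 1/p, |σ_d/d| = |σ_p/p|.
σ_p/p = 17 / 255.0 = 0.066667 = 6.6667%.

6.67%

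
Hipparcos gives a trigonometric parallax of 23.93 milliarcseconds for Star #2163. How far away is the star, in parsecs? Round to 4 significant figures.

41.79 pc

p = 23.93 milliarcseconds = 0.02393 arcsec.
d = 1/p = 1/0.02393 = 41.789 pc.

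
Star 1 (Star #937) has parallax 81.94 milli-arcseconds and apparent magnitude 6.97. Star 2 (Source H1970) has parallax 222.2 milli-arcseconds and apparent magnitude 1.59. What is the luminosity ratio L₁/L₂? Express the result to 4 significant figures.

L₁/L₂ = 0.05182

d₁ = 1/p₁ = 1/0.08194″ = 12.204 pc; d₂ = 1/p₂ = 1/0.2222″ = 4.5005 pc.
M₁ = m₁ − 5 log₁₀ d₁ + 5 = 6.97 − 5.4325 + 5 = 6.5375.
M₂ = 1.59 − 3.2663 + 5 = 3.3237.
L₁/L₂ = 10^(0.4(M₂ − M₁)) = 10^(0.4 × (-3.2138)) = 10^(-1.28552) = 0.051818.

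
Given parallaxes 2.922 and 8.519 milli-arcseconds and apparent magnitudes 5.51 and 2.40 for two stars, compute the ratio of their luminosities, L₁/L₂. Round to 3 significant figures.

d₁ = 1/p₁ = 1/0.002922″ = 342.23 pc; d₂ = 1/p₂ = 1/0.008519″ = 117.38 pc.
M₁ = m₁ − 5 log₁₀ d₁ + 5 = 5.51 − 12.6716 + 5 = -2.1616.
M₂ = 2.40 − 10.3480 + 5 = -2.9480.
L₁/L₂ = 10^(0.4(M₂ − M₁)) = 10^(0.4 × (-0.7864)) = 10^(-0.31456) = 0.48466.

L₁/L₂ = 0.485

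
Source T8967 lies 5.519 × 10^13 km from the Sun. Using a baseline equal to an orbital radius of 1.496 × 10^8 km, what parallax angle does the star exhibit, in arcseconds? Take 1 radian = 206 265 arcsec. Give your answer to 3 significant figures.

0.559 arcsec

θ ≈ B/d = (1.496 × 10^8) / (5.519 × 10^13) = 2.7106 × 10^-6 rad.
In arcseconds: 2.7106 × 10^-6 × 206265 = 0.5591″.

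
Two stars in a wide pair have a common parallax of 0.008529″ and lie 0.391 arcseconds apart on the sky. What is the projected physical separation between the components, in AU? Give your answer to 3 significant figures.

d = 1/p = 1/0.008529″ = 117.25 pc.
At distance d (pc), an angle of θ arcsec spans θ·d AU: s = 0.391 × 117.25 = 45.845 AU.

45.8 AU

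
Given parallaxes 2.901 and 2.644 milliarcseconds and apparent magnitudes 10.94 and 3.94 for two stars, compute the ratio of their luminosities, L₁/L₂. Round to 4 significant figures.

d₁ = 1/p₁ = 1/0.002901″ = 344.71 pc; d₂ = 1/p₂ = 1/0.002644″ = 378.21 pc.
M₁ = m₁ − 5 log₁₀ d₁ + 5 = 10.94 − 12.6873 + 5 = 3.2527.
M₂ = 3.94 − 12.8887 + 5 = -3.9487.
L₁/L₂ = 10^(0.4(M₂ − M₁)) = 10^(0.4 × (-7.2014)) = 10^(-2.88056) = 0.0013166.

L₁/L₂ = 0.001317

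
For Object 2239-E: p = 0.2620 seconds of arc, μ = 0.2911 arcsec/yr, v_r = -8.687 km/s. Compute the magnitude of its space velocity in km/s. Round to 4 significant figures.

10.16 km/s

d = 1/p = 1/0.2620″ = 3.8168 pc.
v_t = 4.740 μ d = 4.740 × 0.2911 × 3.8168 = 5.2665 km/s.
v = √(v_r² + v_t²) = √((-8.687)² + 5.2665²) = √103.2 = 10.159 km/s.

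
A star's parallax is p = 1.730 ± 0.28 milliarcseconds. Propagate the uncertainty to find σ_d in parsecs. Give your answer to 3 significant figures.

93.6 pc

d = 1/p, so σ_d = σ_p / p².
σ_d = 0.000280 / (0.001730)² = 0.000280 / 0.0000029929 = 93.555 pc.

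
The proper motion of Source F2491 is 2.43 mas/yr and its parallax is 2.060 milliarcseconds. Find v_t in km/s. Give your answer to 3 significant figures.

d = 1/p = 1/0.002060″ = 485.44 pc.
μ = 2.43 mas/yr = 0.00243 ″/yr.
v_t = 4.74 × μ × d = 4.74 × 0.00243 × 485.44 = 5.5914 km/s.

5.59 km/s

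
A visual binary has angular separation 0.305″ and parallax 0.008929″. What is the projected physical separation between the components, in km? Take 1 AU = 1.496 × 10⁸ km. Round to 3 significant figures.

d = 1/p = 1/0.008929″ = 111.99 pc.
At distance d (pc), an angle of θ arcsec spans θ·d AU: s = 0.305 × 111.99 = 34.157 AU.
= 34.157 × 1.496 × 10⁸ km = 5.1099 × 10^9 km.

5.11 × 10^9 km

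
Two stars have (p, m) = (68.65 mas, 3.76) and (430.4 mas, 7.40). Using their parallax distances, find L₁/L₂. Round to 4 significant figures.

d₁ = 1/p₁ = 1/0.06865″ = 14.567 pc; d₂ = 1/p₂ = 1/0.4304″ = 2.3234 pc.
M₁ = m₁ − 5 log₁₀ d₁ + 5 = 3.76 − 5.8169 + 5 = 2.9431.
M₂ = 7.40 − 1.8306 + 5 = 10.5694.
L₁/L₂ = 10^(0.4(M₂ − M₁)) = 10^(0.4 × 7.6263) = 10^3.05052 = 1123.4.

L₁/L₂ = 1123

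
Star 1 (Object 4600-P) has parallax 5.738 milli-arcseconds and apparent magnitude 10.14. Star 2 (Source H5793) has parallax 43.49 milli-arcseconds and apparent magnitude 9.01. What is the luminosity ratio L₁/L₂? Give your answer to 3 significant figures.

L₁/L₂ = 20.3

d₁ = 1/p₁ = 1/0.005738″ = 174.28 pc; d₂ = 1/p₂ = 1/0.04349″ = 22.994 pc.
M₁ = m₁ − 5 log₁₀ d₁ + 5 = 10.14 − 11.2062 + 5 = 3.9338.
M₂ = 9.01 − 6.8081 + 5 = 7.2019.
L₁/L₂ = 10^(0.4(M₂ − M₁)) = 10^(0.4 × 3.2681) = 10^1.30724 = 20.288.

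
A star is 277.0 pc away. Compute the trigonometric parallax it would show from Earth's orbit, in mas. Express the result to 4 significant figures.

p = 1/d = 1/277 = 0.0036101 arcsec.
= 0.0036101 × 1000 = 3.6101 mas.

3.610 mas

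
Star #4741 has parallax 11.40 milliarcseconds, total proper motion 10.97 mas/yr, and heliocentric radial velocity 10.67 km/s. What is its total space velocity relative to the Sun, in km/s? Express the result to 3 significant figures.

d = 1/p = 1/0.01140″ = 87.719 pc.
μ = 10.97 mas/yr = 0.01097 ″/yr.
v_t = 4.740 μ d = 4.740 × 0.01097 × 87.719 = 4.5612 km/s.
v = √(v_r² + v_t²) = √(10.67² + 4.5612²) = √134.653 = 11.604 km/s.

11.6 km/s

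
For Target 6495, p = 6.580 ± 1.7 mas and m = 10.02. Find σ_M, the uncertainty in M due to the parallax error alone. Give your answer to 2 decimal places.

M = m − 5 log₁₀ d + 5 = m + 5 log₁₀ p + 5, so ∂M/∂p = 5/(p ln 10).
σ_M = (5/ln 10) · (σ_p/p) = 2.1715 × 1.7/6.580 = 2.1715 × 0.25836 = 0.56103.

σ_M = 0.56 mag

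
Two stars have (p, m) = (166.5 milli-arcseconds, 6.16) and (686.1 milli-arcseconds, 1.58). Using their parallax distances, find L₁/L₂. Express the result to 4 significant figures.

d₁ = 1/p₁ = 1/0.1665″ = 6.006 pc; d₂ = 1/p₂ = 1/0.6861″ = 1.4575 pc.
M₁ = m₁ − 5 log₁₀ d₁ + 5 = 6.16 − 3.8929 + 5 = 7.2671.
M₂ = 1.58 − 0.8180 + 5 = 5.7620.
L₁/L₂ = 10^(0.4(M₂ − M₁)) = 10^(0.4 × (-1.5051)) = 10^(-0.60204) = 0.25001.

L₁/L₂ = 0.2500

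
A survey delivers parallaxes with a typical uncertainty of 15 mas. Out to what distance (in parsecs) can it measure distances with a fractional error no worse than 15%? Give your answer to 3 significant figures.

10.0 pc

σ_d/d = σ_p/p, so the condition is σ_p/p ≤ 0.15, i.e. p ≥ σ_p/0.15.
p_min = 15/0.15 = 100 mas = 0.1 arcsec.
d_max = 1/p_min = 1/0.1 = 10 pc.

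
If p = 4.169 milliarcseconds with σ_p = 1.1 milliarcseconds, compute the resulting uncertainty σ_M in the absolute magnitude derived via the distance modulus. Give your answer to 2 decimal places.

M = m − 5 log₁₀ d + 5 = m + 5 log₁₀ p + 5, so ∂M/∂p = 5/(p ln 10).
σ_M = (5/ln 10) · (σ_p/p) = 2.1715 × 1.1/4.169 = 2.1715 × 0.26385 = 0.57295.

σ_M = 0.57 mag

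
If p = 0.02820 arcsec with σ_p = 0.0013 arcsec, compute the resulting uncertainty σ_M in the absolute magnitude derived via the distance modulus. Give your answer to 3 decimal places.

M = m − 5 log₁₀ d + 5 = m + 5 log₁₀ p + 5, so ∂M/∂p = 5/(p ln 10).
σ_M = (5/ln 10) · (σ_p/p) = 2.1715 × 0.0013/0.02820 = 2.1715 × 0.046099 = 0.1001.

σ_M = 0.100 mag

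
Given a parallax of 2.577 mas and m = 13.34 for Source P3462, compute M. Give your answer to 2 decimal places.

M = 5.40

d = 1/p = 1/0.002577″ = 388.05 pc.
m − M = 5 log₁₀(388.05) − 5 = 12.9444 − 5 = 7.9444.
M = m − (m − M) = 13.34 − 7.9444 = 5.40.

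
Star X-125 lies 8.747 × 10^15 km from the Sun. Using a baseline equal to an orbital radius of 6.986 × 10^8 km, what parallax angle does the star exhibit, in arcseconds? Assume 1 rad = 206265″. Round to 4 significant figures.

0.01647 arcsec

θ ≈ B/d = (6.986 × 10^8) / (8.747 × 10^15) = 7.9867 × 10^-8 rad.
In arcseconds: 7.9867 × 10^-8 × 206265 = 0.016474″.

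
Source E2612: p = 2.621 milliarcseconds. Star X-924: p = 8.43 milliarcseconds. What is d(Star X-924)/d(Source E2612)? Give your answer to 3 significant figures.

0.311

Since d = 1/p, d_B/d_A = p_A/p_B.
= 2.621 / 8.43 = 0.31091.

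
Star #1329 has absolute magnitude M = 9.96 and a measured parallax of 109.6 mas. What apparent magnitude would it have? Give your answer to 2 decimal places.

d = 1/p = 1/0.1096″ = 9.1241 pc.
m − M = 5 log₁₀ d − 5 = 5 log₁₀(9.1241) − 5 = 4.8010 − 5 = -0.1990.
m = M + (m − M) = 9.96 + (-0.1990) = 9.76.

m = 9.76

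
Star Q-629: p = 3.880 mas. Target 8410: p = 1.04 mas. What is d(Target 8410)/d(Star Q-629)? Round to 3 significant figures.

3.73

Since d = 1/p, d_B/d_A = p_A/p_B.
= 3.880 / 1.04 = 3.7308.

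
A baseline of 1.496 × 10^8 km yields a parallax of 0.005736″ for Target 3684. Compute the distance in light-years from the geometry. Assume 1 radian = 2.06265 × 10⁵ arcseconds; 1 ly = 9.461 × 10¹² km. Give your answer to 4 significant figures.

568.6 ly

θ = 0.005736″ = 0.005736/206265 = 2.7809 × 10^-8 rad.
d = B/θ = (1.496 × 10^8) / (2.7809 × 10^-8) = 5.3796 × 10^15 km = (5.3796 × 10^15) / (9.461 × 10^12) ly = 568.61 ly.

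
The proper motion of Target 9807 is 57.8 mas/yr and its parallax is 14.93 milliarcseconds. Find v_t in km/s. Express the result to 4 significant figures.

d = 1/p = 1/0.01493″ = 66.979 pc.
μ = 57.8 mas/yr = 0.0578 ″/yr.
v_t = 4.74 × μ × d = 4.74 × 0.0578 × 66.979 = 18.35 km/s.

18.35 km/s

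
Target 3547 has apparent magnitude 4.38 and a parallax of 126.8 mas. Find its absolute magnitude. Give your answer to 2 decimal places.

d = 1/p = 1/0.1268″ = 7.8864 pc.
m − M = 5 log₁₀(7.8864) − 5 = 4.4844 − 5 = -0.5156.
M = m − (m − M) = 4.38 − (-0.5156) = 4.90.

M = 4.90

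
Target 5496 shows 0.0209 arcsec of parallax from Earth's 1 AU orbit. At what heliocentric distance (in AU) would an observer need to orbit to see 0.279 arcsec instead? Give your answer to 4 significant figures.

13.35 AU

Parallax scales linearly with baseline: p ∝ B, so B = p_target / p_Earth × 1 AU.
B = 0.279 / 0.0209 = 13.349 AU.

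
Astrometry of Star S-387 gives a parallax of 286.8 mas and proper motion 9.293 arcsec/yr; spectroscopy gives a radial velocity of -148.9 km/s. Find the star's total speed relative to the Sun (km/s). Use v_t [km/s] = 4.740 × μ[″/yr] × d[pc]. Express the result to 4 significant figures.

d = 1/p = 1/0.2868″ = 3.4868 pc.
v_t = 4.740 μ d = 4.740 × 9.293 × 3.4868 = 153.59 km/s.
v = √(v_r² + v_t²) = √((-148.9)² + 153.59²) = √45761.1 = 213.92 km/s.

213.9 km/s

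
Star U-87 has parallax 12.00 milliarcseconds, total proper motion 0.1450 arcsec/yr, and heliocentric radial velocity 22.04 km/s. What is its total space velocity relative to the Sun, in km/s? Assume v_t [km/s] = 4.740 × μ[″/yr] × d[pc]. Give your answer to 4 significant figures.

61.37 km/s

d = 1/p = 1/0.01200″ = 83.333 pc.
v_t = 4.740 μ d = 4.740 × 0.1450 × 83.333 = 57.275 km/s.
v = √(v_r² + v_t²) = √(22.04² + 57.275²) = √3766.19 = 61.369 km/s.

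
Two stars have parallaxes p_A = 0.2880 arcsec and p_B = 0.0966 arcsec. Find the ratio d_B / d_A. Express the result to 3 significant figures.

2.98

Since d = 1/p, d_B/d_A = p_A/p_B.
= 0.2880 / 0.0966 = 2.9814.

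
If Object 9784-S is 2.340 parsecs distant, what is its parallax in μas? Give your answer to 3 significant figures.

427000 μas

p = 1/d = 1/2.34 = 0.42735 arcsec.
= 0.42735 × 10⁶ = 4.2735 × 10^5 μas.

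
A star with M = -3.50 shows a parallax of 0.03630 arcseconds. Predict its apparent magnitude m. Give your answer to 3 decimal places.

d = 1/p = 1/0.03630″ = 27.548 pc.
m − M = 5 log₁₀ d − 5 = 5 log₁₀(27.548) − 5 = 7.2005 − 5 = 2.2005.
m = M + (m − M) = -3.50 + 2.2005 = -1.300.

m = -1.300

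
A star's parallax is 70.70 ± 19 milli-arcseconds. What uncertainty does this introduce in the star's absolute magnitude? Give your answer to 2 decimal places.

σ_M = 0.58 mag

M = m − 5 log₁₀ d + 5 = m + 5 log₁₀ p + 5, so ∂M/∂p = 5/(p ln 10).
σ_M = (5/ln 10) · (σ_p/p) = 2.1715 × 19/70.70 = 2.1715 × 0.26874 = 0.58357.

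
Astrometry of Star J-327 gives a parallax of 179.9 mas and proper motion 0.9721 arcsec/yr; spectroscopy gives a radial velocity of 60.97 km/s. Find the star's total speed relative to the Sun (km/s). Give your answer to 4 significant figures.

66.13 km/s

d = 1/p = 1/0.1799″ = 5.5586 pc.
v_t = 4.740 μ d = 4.740 × 0.9721 × 5.5586 = 25.613 km/s.
v = √(v_r² + v_t²) = √(60.97² + 25.613²) = √4373.37 = 66.131 km/s.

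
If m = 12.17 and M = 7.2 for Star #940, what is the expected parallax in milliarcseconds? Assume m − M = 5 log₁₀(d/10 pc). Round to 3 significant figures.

10.1 mas

m − M = 12.17 − 7.2 = 4.97.
d = 10^((m−M)/5 + 1) = 10^1.994 = 98.628 pc.
p = 1/d = 1/98.628 = 0.010139 arcsec = 10.139 mas.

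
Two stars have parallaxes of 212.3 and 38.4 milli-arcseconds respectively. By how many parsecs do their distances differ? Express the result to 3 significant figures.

21.3 pc

d_A = 1/0.2123″ = 4.7103 pc; d_B = 1/0.03840″ = 26.042 pc.
|d_B − d_A| = |26.042 − 4.7103| = 21.332 pc.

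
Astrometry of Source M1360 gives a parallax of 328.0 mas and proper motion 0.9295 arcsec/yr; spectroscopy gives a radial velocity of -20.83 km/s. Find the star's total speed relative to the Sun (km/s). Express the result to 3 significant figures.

d = 1/p = 1/0.3280″ = 3.0488 pc.
v_t = 4.740 μ d = 4.740 × 0.9295 × 3.0488 = 13.432 km/s.
v = √(v_r² + v_t²) = √((-20.83)² + 13.432²) = √614.308 = 24.785 km/s.

24.8 km/s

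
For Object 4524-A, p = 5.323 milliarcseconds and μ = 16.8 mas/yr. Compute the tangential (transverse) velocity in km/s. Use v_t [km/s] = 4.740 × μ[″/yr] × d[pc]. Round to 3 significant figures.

15.0 km/s

d = 1/p = 1/0.005323″ = 187.86 pc.
μ = 16.8 mas/yr = 0.0168 ″/yr.
v_t = 4.74 × μ × d = 4.74 × 0.0168 × 187.86 = 14.96 km/s.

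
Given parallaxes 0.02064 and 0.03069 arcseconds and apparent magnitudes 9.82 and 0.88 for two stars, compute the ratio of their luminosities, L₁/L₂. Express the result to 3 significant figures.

L₁/L₂ = 0.000587

d₁ = 1/p₁ = 1/0.02064″ = 48.45 pc; d₂ = 1/p₂ = 1/0.03069″ = 32.584 pc.
M₁ = m₁ − 5 log₁₀ d₁ + 5 = 9.82 − 8.4265 + 5 = 6.3935.
M₂ = 0.88 − 7.5650 + 5 = -1.6850.
L₁/L₂ = 10^(0.4(M₂ − M₁)) = 10^(0.4 × (-8.0785)) = 10^(-3.23140) = 0.00058695.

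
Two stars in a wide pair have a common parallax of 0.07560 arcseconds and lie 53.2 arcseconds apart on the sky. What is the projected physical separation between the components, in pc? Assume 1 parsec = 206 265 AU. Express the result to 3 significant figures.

d = 1/p = 1/0.07560″ = 13.228 pc.
At distance d (pc), an angle of θ arcsec spans θ·d AU: s = 53.2 × 13.228 = 703.73 AU.
= 703.73 / 206265 = 0.0034118 pc.

0.00341 pc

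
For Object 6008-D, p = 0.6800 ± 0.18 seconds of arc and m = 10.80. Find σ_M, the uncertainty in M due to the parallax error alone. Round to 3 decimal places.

σ_M = 0.575 mag

M = m − 5 log₁₀ d + 5 = m + 5 log₁₀ p + 5, so ∂M/∂p = 5/(p ln 10).
σ_M = (5/ln 10) · (σ_p/p) = 2.1715 × 0.18/0.6800 = 2.1715 × 0.26471 = 0.57482.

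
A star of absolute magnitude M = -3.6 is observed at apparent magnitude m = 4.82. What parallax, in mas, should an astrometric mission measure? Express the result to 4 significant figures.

2.070 mas

m − M = 4.82 − (-3.6) = 8.42.
d = 10^((m−M)/5 + 1) = 10^2.684 = 483.06 pc.
p = 1/d = 1/483.06 = 0.0020701 arcsec = 2.0701 mas.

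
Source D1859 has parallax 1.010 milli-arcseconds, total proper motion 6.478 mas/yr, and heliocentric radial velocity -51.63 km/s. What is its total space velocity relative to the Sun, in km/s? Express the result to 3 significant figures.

59.9 km/s

d = 1/p = 1/0.001010″ = 990.1 pc.
μ = 6.478 mas/yr = 0.006478 ″/yr.
v_t = 4.740 μ d = 4.740 × 0.006478 × 990.1 = 30.402 km/s.
v = √(v_r² + v_t²) = √((-51.63)² + 30.402²) = √3589.94 = 59.916 km/s.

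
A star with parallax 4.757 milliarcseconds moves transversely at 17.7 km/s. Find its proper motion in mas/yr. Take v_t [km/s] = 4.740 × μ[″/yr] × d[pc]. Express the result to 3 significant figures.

d = 1/p = 1/0.004757″ = 210.22 pc.
μ = v_t / (4.74 d) = 17.7 / (4.74 × 210.22) = 17.7 / 996.44 = 0.017763 ″/yr = 17.763 mas/yr.

17.8 mas/yr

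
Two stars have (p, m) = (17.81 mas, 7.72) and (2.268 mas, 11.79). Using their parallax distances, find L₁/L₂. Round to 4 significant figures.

L₁/L₂ = 0.6886

d₁ = 1/p₁ = 1/0.01781″ = 56.148 pc; d₂ = 1/p₂ = 1/0.002268″ = 440.92 pc.
M₁ = m₁ − 5 log₁₀ d₁ + 5 = 7.72 − 8.7467 + 5 = 3.9733.
M₂ = 11.79 − 13.2218 + 5 = 3.5682.
L₁/L₂ = 10^(0.4(M₂ − M₁)) = 10^(0.4 × (-0.4051)) = 10^(-0.16204) = 0.68859.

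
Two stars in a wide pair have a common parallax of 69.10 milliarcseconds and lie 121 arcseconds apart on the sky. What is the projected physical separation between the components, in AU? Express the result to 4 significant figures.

d = 1/p = 1/0.06910″ = 14.472 pc.
At distance d (pc), an angle of θ arcsec spans θ·d AU: s = 121 × 14.472 = 1751.1 AU.

1751 AU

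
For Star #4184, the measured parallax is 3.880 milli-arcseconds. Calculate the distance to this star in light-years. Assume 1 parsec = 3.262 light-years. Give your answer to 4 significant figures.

p = 3.880 milli-arcseconds = 0.003880 arcsec.
d = 1/p = 1/0.003880 = 257.73 pc.
In light-years: 257.73 × 3.262 = 840.72 ly.

840.7 light years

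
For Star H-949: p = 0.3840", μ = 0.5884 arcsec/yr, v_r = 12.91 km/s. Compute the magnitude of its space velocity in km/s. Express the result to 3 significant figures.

d = 1/p = 1/0.3840″ = 2.6042 pc.
v_t = 4.740 μ d = 4.740 × 0.5884 × 2.6042 = 7.2632 km/s.
v = √(v_r² + v_t²) = √(12.91² + 7.2632²) = √219.422 = 14.813 km/s.

14.8 km/s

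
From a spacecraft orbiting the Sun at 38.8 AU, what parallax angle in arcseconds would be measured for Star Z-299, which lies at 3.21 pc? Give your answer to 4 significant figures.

p (arcsec) = B (AU) / d (pc).
p = 38.8 / 3.21 = 12.087 arcsec.

12.09 arcsec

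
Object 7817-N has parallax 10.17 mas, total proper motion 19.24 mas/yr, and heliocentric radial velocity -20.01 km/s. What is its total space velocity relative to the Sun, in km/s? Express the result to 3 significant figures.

21.9 km/s

d = 1/p = 1/0.01017″ = 98.328 pc.
μ = 19.24 mas/yr = 0.01924 ″/yr.
v_t = 4.740 μ d = 4.740 × 0.01924 × 98.328 = 8.9673 km/s.
v = √(v_r² + v_t²) = √((-20.01)² + 8.9673²) = √480.813 = 21.927 km/s.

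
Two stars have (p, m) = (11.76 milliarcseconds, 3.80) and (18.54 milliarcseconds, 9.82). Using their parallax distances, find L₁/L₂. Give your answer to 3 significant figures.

d₁ = 1/p₁ = 1/0.01176″ = 85.034 pc; d₂ = 1/p₂ = 1/0.01854″ = 53.937 pc.
M₁ = m₁ − 5 log₁₀ d₁ + 5 = 3.80 − 9.6480 + 5 = -0.8480.
M₂ = 9.82 − 8.6594 + 5 = 6.1606.
L₁/L₂ = 10^(0.4(M₂ − M₁)) = 10^(0.4 × 7.0086) = 10^2.80344 = 635.97.

L₁/L₂ = 636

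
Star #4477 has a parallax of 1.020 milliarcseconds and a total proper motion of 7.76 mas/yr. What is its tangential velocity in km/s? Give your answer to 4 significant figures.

d = 1/p = 1/0.001020″ = 980.39 pc.
μ = 7.76 mas/yr = 0.00776 ″/yr.
v_t = 4.74 × μ × d = 4.74 × 0.00776 × 980.39 = 36.061 km/s.

36.06 km/s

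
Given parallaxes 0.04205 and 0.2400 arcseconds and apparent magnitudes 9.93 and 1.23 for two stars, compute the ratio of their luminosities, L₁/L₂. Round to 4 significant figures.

d₁ = 1/p₁ = 1/0.04205″ = 23.781 pc; d₂ = 1/p₂ = 1/0.2400″ = 4.1667 pc.
M₁ = m₁ − 5 log₁₀ d₁ + 5 = 9.93 − 6.8812 + 5 = 8.0488.
M₂ = 1.23 − 3.0990 + 5 = 3.1310.
L₁/L₂ = 10^(0.4(M₂ − M₁)) = 10^(0.4 × (-4.9178)) = 10^(-1.96712) = 0.010786.

L₁/L₂ = 0.01079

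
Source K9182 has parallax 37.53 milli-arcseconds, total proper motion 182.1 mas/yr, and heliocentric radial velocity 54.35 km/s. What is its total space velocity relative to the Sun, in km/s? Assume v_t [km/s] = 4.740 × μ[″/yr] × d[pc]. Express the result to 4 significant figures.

d = 1/p = 1/0.03753″ = 26.645 pc.
μ = 182.1 mas/yr = 0.1821 ″/yr.
v_t = 4.740 μ d = 4.740 × 0.1821 × 26.645 = 22.999 km/s.
v = √(v_r² + v_t²) = √(54.35² + 22.999²) = √3482.88 = 59.016 km/s.

59.02 km/s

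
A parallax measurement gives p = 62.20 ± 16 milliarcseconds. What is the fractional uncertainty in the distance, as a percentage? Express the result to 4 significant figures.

For d = 1/p, |σ_d/d| = |σ_p/p|.
σ_p/p = 16 / 62.20 = 0.25723 = 25.723%.

25.72%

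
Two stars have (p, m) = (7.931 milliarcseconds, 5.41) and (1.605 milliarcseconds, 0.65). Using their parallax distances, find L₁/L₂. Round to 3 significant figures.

L₁/L₂ = 0.000511

d₁ = 1/p₁ = 1/0.007931″ = 126.09 pc; d₂ = 1/p₂ = 1/0.001605″ = 623.05 pc.
M₁ = m₁ − 5 log₁₀ d₁ + 5 = 5.41 − 10.5034 + 5 = -0.0934.
M₂ = 0.65 − 13.9726 + 5 = -8.3226.
L₁/L₂ = 10^(0.4(M₂ − M₁)) = 10^(0.4 × (-8.2292)) = 10^(-3.29168) = 0.00051088.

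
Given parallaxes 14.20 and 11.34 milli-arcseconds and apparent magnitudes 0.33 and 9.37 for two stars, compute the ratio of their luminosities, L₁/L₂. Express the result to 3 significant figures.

d₁ = 1/p₁ = 1/0.01420″ = 70.423 pc; d₂ = 1/p₂ = 1/0.01134″ = 88.183 pc.
M₁ = m₁ − 5 log₁₀ d₁ + 5 = 0.33 − 9.2386 + 5 = -3.9086.
M₂ = 9.37 − 9.7269 + 5 = 4.6431.
L₁/L₂ = 10^(0.4(M₂ − M₁)) = 10^(0.4 × 8.5517) = 10^3.42068 = 2634.4.

L₁/L₂ = 2630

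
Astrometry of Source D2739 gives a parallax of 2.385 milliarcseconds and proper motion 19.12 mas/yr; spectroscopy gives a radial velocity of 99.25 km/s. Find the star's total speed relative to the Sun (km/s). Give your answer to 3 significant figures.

d = 1/p = 1/0.002385″ = 419.29 pc.
μ = 19.12 mas/yr = 0.01912 ″/yr.
v_t = 4.740 μ d = 4.740 × 0.01912 × 419.29 = 38 km/s.
v = √(v_r² + v_t²) = √(99.25² + 38²) = √11294.6 = 106.28 km/s.

106 km/s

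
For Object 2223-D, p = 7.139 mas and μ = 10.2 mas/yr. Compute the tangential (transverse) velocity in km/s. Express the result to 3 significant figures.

6.77 km/s

d = 1/p = 1/0.007139″ = 140.08 pc.
μ = 10.2 mas/yr = 0.0102 ″/yr.
v_t = 4.74 × μ × d = 4.74 × 0.0102 × 140.08 = 6.7726 km/s.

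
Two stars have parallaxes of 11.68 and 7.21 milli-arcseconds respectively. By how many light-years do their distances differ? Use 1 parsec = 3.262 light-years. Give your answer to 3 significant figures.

173 ly

d_A = 1/0.01168″ = 85.616 pc; d_B = 1/0.007210″ = 138.7 pc.
|d_B − d_A| = |138.7 − 85.616| = 53.084 pc = 53.084 × 3.262 ly = 173.16 ly.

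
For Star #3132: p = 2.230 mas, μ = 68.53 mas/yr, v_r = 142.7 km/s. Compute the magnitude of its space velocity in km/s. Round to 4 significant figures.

203.9 km/s

d = 1/p = 1/0.002230″ = 448.43 pc.
μ = 68.53 mas/yr = 0.06853 ″/yr.
v_t = 4.740 μ d = 4.740 × 0.06853 × 448.43 = 145.66 km/s.
v = √(v_r² + v_t²) = √(142.7² + 145.66²) = √41580.1 = 203.91 km/s.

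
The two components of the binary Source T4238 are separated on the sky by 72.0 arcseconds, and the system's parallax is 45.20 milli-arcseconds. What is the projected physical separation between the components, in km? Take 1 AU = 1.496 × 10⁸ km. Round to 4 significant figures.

d = 1/p = 1/0.04520″ = 22.124 pc.
At distance d (pc), an angle of θ arcsec spans θ·d AU: s = 72.0 × 22.124 = 1592.9 AU.
= 1592.9 × 1.496 × 10⁸ km = 2.3830 × 10^11 km.

2.383 × 10^11 km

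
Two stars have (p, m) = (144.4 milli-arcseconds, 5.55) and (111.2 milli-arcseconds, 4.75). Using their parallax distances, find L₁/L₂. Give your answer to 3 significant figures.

d₁ = 1/p₁ = 1/0.1444″ = 6.9252 pc; d₂ = 1/p₂ = 1/0.1112″ = 8.9928 pc.
M₁ = m₁ − 5 log₁₀ d₁ + 5 = 5.55 − 4.2022 + 5 = 6.3478.
M₂ = 4.75 − 4.7695 + 5 = 4.9805.
L₁/L₂ = 10^(0.4(M₂ − M₁)) = 10^(0.4 × (-1.3673)) = 10^(-0.54692) = 0.28384.

L₁/L₂ = 0.284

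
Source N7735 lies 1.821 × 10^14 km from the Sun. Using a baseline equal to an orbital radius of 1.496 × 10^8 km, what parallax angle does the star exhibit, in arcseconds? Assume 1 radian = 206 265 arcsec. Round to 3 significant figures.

0.169 arcsec

θ ≈ B/d = (1.496 × 10^8) / (1.821 × 10^14) = 8.2153 × 10^-7 rad.
In arcseconds: 8.2153 × 10^-7 × 206265 = 0.16945″.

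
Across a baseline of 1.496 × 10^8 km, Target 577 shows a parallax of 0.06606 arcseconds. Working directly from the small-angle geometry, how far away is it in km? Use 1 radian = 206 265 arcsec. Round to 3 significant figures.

4.67 × 10^14 km

θ = 0.06606″ = 0.06606/206265 = 3.2027 × 10^-7 rad.
d = B/θ = (1.496 × 10^8) / (3.2027 × 10^-7) = 4.6711 × 10^14 km.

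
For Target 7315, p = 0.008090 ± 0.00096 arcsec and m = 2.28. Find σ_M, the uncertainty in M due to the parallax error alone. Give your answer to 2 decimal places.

σ_M = 0.26 mag

M = m − 5 log₁₀ d + 5 = m + 5 log₁₀ p + 5, so ∂M/∂p = 5/(p ln 10).
σ_M = (5/ln 10) · (σ_p/p) = 2.1715 × 0.00096/0.008090 = 2.1715 × 0.11867 = 0.25769.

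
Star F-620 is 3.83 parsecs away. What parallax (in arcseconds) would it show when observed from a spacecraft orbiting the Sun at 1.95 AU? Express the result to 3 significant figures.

0.509 arcsec

p (arcsec) = B (AU) / d (pc).
p = 1.95 / 3.83 = 0.50914 arcsec.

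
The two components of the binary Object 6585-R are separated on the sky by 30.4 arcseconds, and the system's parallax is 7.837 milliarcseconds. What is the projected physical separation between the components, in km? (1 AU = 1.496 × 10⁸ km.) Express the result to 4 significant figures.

5.803 × 10^11 km

d = 1/p = 1/0.007837″ = 127.6 pc.
At distance d (pc), an angle of θ arcsec spans θ·d AU: s = 30.4 × 127.6 = 3879 AU.
= 3879 × 1.496 × 10⁸ km = 5.8030 × 10^11 km.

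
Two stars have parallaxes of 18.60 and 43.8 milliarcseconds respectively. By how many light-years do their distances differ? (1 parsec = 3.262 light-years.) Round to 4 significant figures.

100.9 ly

d_A = 1/0.01860″ = 53.763 pc; d_B = 1/0.04380″ = 22.831 pc.
|d_B − d_A| = |22.831 − 53.763| = 30.932 pc = 30.932 × 3.262 ly = 100.9 ly.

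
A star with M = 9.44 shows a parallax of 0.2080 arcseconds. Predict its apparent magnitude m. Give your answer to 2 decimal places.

m = 7.85

d = 1/p = 1/0.2080″ = 4.8077 pc.
m − M = 5 log₁₀ d − 5 = 5 log₁₀(4.8077) − 5 = 3.4097 − 5 = -1.5903.
m = M + (m − M) = 9.44 + (-1.5903) = 7.85.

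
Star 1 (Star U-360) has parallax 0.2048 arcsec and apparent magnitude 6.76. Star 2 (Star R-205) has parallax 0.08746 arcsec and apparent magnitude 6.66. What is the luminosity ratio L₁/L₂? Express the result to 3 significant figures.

L₁/L₂ = 0.166

d₁ = 1/p₁ = 1/0.2048″ = 4.8828 pc; d₂ = 1/p₂ = 1/0.08746″ = 11.434 pc.
M₁ = m₁ − 5 log₁₀ d₁ + 5 = 6.76 − 3.4433 + 5 = 8.3167.
M₂ = 6.66 − 5.2910 + 5 = 6.3690.
L₁/L₂ = 10^(0.4(M₂ − M₁)) = 10^(0.4 × (-1.9477)) = 10^(-0.77908) = 0.16631.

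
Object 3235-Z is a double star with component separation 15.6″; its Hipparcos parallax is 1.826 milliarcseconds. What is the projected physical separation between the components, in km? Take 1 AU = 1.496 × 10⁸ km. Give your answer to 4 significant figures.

1.278 × 10^12 km

d = 1/p = 1/0.001826″ = 547.65 pc.
At distance d (pc), an angle of θ arcsec spans θ·d AU: s = 15.6 × 547.65 = 8543.3 AU.
= 8543.3 × 1.496 × 10⁸ km = 1.2781 × 10^12 km.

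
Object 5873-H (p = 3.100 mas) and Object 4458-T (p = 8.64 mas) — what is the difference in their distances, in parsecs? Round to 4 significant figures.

d_A = 1/0.003100″ = 322.58 pc; d_B = 1/0.008640″ = 115.74 pc.
|d_B − d_A| = |115.74 − 322.58| = 206.84 pc.

206.8 pc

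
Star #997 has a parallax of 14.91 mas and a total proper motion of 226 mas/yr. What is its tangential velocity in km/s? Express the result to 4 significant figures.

71.85 km/s

d = 1/p = 1/0.01491″ = 67.069 pc.
μ = 226 mas/yr = 0.226 ″/yr.
v_t = 4.74 × μ × d = 4.74 × 0.226 × 67.069 = 71.847 km/s.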